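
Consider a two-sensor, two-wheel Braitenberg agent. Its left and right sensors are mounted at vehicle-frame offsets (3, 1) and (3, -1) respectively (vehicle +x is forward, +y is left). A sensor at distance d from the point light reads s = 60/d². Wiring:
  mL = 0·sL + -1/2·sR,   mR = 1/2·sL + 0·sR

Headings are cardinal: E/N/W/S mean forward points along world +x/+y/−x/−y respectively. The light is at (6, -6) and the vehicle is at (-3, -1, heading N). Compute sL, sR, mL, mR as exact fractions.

left sensor world pos  = (-4, 2); dL² = 164
right sensor world pos = (-2, 2); dR² = 128
sL = 60/164 = 15/41
sR = 60/128 = 15/32
mL = 0·sL + -1/2·sR = -15/64
mR = 1/2·sL + 0·sR = 15/82

15/41 15/32 -15/64 15/82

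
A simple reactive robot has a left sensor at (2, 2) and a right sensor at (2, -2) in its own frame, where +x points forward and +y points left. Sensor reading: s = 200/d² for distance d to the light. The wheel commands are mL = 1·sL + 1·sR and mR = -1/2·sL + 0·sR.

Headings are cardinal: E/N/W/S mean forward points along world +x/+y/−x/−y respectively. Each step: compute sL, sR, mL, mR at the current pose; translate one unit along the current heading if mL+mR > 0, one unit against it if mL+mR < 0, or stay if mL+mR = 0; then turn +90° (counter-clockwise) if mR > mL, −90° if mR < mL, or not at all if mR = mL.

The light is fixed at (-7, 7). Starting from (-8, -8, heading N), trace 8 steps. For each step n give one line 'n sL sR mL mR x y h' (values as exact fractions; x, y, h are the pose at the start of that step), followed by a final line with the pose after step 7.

0 100/89 20/17 3480/1513 -50/89 -8 -8 N
1 40/29 200/257 16080/7453 -20/29 -8 -7 E
2 10/13 10/13 20/13 -5/13 -7 -7 S
3 200/293 200/173 93200/50689 -100/293 -7 -8 W
4 100/89 20/17 3480/1513 -50/89 -8 -8 N
5 40/29 200/257 16080/7453 -20/29 -8 -7 E
6 10/13 10/13 20/13 -5/13 -7 -7 S
7 200/293 200/173 93200/50689 -100/293 -7 -8 W
final -8 -8 N

n=0: pose=(-8,-8,N); sL=100/89, sR=20/17; mL=3480/1513, mR=-50/89; mL+mR=2630/1513 → advance +1; mR−mL=-4330/1513 → turn -1·90°
n=1: pose=(-8,-7,E); sL=40/29, sR=200/257; mL=16080/7453, mR=-20/29; mL+mR=10940/7453 → advance +1; mR−mL=-21220/7453 → turn -1·90°
n=2: pose=(-7,-7,S); sL=10/13, sR=10/13; mL=20/13, mR=-5/13; mL+mR=15/13 → advance +1; mR−mL=-25/13 → turn -1·90°
n=3: pose=(-7,-8,W); sL=200/293, sR=200/173; mL=93200/50689, mR=-100/293; mL+mR=75900/50689 → advance +1; mR−mL=-110500/50689 → turn -1·90°
n=4: pose=(-8,-8,N); sL=100/89, sR=20/17; mL=3480/1513, mR=-50/89; mL+mR=2630/1513 → advance +1; mR−mL=-4330/1513 → turn -1·90°
n=5: pose=(-8,-7,E); sL=40/29, sR=200/257; mL=16080/7453, mR=-20/29; mL+mR=10940/7453 → advance +1; mR−mL=-21220/7453 → turn -1·90°
n=6: pose=(-7,-7,S); sL=10/13, sR=10/13; mL=20/13, mR=-5/13; mL+mR=15/13 → advance +1; mR−mL=-25/13 → turn -1·90°
n=7: pose=(-7,-8,W); sL=200/293, sR=200/173; mL=93200/50689, mR=-100/293; mL+mR=75900/50689 → advance +1; mR−mL=-110500/50689 → turn -1·90°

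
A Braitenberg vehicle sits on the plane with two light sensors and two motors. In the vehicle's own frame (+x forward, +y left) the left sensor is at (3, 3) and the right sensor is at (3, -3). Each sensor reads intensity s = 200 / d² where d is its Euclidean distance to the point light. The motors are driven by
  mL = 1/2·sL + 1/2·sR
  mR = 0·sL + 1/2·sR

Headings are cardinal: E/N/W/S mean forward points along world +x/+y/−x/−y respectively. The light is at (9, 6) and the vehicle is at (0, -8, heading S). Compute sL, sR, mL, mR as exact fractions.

left sensor world pos  = (3, -11); dL² = 325
right sensor world pos = (-3, -11); dR² = 433
sL = 200/325 = 8/13
sR = 200/433 = 200/433
mL = 1/2·sL + 1/2·sR = 3032/5629
mR = 0·sL + 1/2·sR = 100/433

8/13 200/433 3032/5629 100/433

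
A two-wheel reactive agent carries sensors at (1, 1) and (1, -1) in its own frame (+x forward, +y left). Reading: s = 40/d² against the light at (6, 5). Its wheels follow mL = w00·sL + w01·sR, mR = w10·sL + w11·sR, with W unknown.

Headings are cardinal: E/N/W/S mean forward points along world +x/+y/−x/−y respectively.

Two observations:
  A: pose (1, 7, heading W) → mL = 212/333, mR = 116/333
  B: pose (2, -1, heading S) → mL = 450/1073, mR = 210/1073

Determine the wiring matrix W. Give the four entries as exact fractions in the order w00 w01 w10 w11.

1 -1/2 -1/2 1

obs A: pose=(1,7,W) → sL=40/37, sR=8/9, mL=212/333, mR=116/333
obs B: pose=(2,-1,S) → sL=20/29, sR=20/37, mL=450/1073, mR=210/1073
sensor matrix S = [[40/37, 8/9], [20/29, 20/37]]; det S = -10240/357309
solve [mL_A; mL_B] = S·[w00; w01] and [mR_A; mR_B] = S·[w10; w11]:
  w00 = 1, w01 = -1/2, w10 = -1/2, w11 = 1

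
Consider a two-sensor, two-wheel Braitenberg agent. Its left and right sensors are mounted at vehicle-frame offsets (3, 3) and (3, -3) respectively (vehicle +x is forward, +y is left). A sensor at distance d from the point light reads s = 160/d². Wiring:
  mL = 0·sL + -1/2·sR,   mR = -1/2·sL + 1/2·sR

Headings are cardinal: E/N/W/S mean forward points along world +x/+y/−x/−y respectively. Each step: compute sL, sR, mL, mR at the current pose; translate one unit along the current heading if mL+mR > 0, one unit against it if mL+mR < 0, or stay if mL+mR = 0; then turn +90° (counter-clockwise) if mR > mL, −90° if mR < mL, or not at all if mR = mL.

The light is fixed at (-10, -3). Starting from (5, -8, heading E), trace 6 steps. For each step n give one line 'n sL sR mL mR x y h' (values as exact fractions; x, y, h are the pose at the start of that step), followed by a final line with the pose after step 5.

0 20/41 40/97 -20/97 -150/3977 5 -8 E
1 32/25 160/293 -80/293 -2688/7325 4 -8 N
2 80/149 16/37 -8/37 -288/5513 4 -9 E
3 160/109 32/53 -16/53 -2496/5777 3 -9 N
4 10/17 40/89 -20/89 -105/1513 3 -10 E
5 160/97 160/241 -80/241 -11520/23377 2 -10 N
final 2 -11 E

n=0: pose=(5,-8,E); sL=20/41, sR=40/97; mL=-20/97, mR=-150/3977; mL+mR=-10/41 → advance -1; mR−mL=670/3977 → turn +1·90°
n=1: pose=(4,-8,N); sL=32/25, sR=160/293; mL=-80/293, mR=-2688/7325; mL+mR=-16/25 → advance -1; mR−mL=-688/7325 → turn -1·90°
n=2: pose=(4,-9,E); sL=80/149, sR=16/37; mL=-8/37, mR=-288/5513; mL+mR=-40/149 → advance -1; mR−mL=904/5513 → turn +1·90°
n=3: pose=(3,-9,N); sL=160/109, sR=32/53; mL=-16/53, mR=-2496/5777; mL+mR=-80/109 → advance -1; mR−mL=-752/5777 → turn -1·90°
n=4: pose=(3,-10,E); sL=10/17, sR=40/89; mL=-20/89, mR=-105/1513; mL+mR=-5/17 → advance -1; mR−mL=235/1513 → turn +1·90°
n=5: pose=(2,-10,N); sL=160/97, sR=160/241; mL=-80/241, mR=-11520/23377; mL+mR=-80/97 → advance -1; mR−mL=-3760/23377 → turn -1·90°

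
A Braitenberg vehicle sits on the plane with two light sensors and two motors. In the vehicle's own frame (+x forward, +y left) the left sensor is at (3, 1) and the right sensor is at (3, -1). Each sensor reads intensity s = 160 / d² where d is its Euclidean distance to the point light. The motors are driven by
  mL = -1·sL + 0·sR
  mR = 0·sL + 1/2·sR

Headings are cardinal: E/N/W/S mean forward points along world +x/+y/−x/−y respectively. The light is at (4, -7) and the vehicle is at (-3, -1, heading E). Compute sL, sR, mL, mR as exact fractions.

32/13 160/41 -32/13 80/41

left sensor world pos  = (0, 0); dL² = 65
right sensor world pos = (0, -2); dR² = 41
sL = 160/65 = 32/13
sR = 160/41 = 160/41
mL = -1·sL + 0·sR = -32/13
mR = 0·sL + 1/2·sR = 80/41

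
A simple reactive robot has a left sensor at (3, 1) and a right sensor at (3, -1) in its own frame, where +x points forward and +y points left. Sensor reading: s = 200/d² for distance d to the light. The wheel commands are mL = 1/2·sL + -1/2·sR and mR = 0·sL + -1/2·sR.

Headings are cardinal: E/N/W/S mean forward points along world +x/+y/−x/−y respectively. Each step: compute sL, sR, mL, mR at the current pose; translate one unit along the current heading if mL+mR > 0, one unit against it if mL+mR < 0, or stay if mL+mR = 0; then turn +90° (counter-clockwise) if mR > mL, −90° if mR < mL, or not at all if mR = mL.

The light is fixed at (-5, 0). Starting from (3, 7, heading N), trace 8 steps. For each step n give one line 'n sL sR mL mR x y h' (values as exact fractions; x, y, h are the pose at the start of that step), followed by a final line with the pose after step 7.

0 200/149 200/181 3200/26969 -100/181 3 7 N
1 20/17 100/73 -120/1241 -50/73 3 6 E
2 200/73 40/9 -560/657 -20/9 2 6 S
3 50/13 5/2 35/52 -5/4 2 7 W
4 200/149 200/181 3200/26969 -100/181 3 7 N
5 20/17 100/73 -120/1241 -50/73 3 6 E
6 200/73 40/9 -560/657 -20/9 2 6 S
7 50/13 5/2 35/52 -5/4 2 7 W
final 3 7 N

n=0: pose=(3,7,N); sL=200/149, sR=200/181; mL=3200/26969, mR=-100/181; mL+mR=-11700/26969 → advance -1; mR−mL=-100/149 → turn -1·90°
n=1: pose=(3,6,E); sL=20/17, sR=100/73; mL=-120/1241, mR=-50/73; mL+mR=-970/1241 → advance -1; mR−mL=-10/17 → turn -1·90°
n=2: pose=(2,6,S); sL=200/73, sR=40/9; mL=-560/657, mR=-20/9; mL+mR=-2020/657 → advance -1; mR−mL=-100/73 → turn -1·90°
n=3: pose=(2,7,W); sL=50/13, sR=5/2; mL=35/52, mR=-5/4; mL+mR=-15/26 → advance -1; mR−mL=-25/13 → turn -1·90°
n=4: pose=(3,7,N); sL=200/149, sR=200/181; mL=3200/26969, mR=-100/181; mL+mR=-11700/26969 → advance -1; mR−mL=-100/149 → turn -1·90°
n=5: pose=(3,6,E); sL=20/17, sR=100/73; mL=-120/1241, mR=-50/73; mL+mR=-970/1241 → advance -1; mR−mL=-10/17 → turn -1·90°
n=6: pose=(2,6,S); sL=200/73, sR=40/9; mL=-560/657, mR=-20/9; mL+mR=-2020/657 → advance -1; mR−mL=-100/73 → turn -1·90°
n=7: pose=(2,7,W); sL=50/13, sR=5/2; mL=35/52, mR=-5/4; mL+mR=-15/26 → advance -1; mR−mL=-25/13 → turn -1·90°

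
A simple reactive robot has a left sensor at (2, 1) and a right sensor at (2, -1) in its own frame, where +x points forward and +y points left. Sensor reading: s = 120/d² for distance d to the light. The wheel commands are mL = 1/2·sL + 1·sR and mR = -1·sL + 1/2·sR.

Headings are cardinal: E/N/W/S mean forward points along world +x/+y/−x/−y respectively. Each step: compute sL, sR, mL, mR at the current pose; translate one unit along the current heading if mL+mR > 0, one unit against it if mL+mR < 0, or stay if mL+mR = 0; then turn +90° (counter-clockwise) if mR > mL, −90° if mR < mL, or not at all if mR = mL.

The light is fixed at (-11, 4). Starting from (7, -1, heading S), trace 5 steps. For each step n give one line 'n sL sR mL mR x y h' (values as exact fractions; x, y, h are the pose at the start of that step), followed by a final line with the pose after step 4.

n=0: pose=(7,-1,S); sL=12/41, sR=60/169; mL=3474/6929, mR=-798/6929; mL+mR=2676/6929 → advance +1; mR−mL=-4272/6929 → turn -1·90°
n=1: pose=(7,-2,W); sL=24/61, sR=120/281; mL=10692/17141, mR=-3084/17141; mL+mR=7608/17141 → advance +1; mR−mL=-13776/17141 → turn -1·90°
n=2: pose=(6,-2,N); sL=15/34, sR=6/17; mL=39/68, mR=-9/34; mL+mR=21/68 → advance +1; mR−mL=-57/68 → turn -1·90°
n=3: pose=(6,-1,E); sL=120/377, sR=120/397; mL=69060/149669, mR=-25020/149669; mL+mR=44040/149669 → advance +1; mR−mL=-94080/149669 → turn -1·90°
n=4: pose=(7,-1,S); sL=12/41, sR=60/169; mL=3474/6929, mR=-798/6929; mL+mR=2676/6929 → advance +1; mR−mL=-4272/6929 → turn -1·90°

0 12/41 60/169 3474/6929 -798/6929 7 -1 S
1 24/61 120/281 10692/17141 -3084/17141 7 -2 W
2 15/34 6/17 39/68 -9/34 6 -2 N
3 120/377 120/397 69060/149669 -25020/149669 6 -1 E
4 12/41 60/169 3474/6929 -798/6929 7 -1 S
final 7 -2 W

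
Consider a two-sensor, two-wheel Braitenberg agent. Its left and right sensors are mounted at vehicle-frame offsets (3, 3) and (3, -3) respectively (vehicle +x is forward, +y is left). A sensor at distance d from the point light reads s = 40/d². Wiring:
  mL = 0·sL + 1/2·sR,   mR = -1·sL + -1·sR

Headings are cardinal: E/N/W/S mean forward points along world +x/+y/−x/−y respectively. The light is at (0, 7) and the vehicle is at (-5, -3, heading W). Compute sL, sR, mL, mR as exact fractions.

40/233 40/113 20/113 -13840/26329

left sensor world pos  = (-8, -6); dL² = 233
right sensor world pos = (-8, 0); dR² = 113
sL = 40/233 = 40/233
sR = 40/113 = 40/113
mL = 0·sL + 1/2·sR = 20/113
mR = -1·sL + -1·sR = -13840/26329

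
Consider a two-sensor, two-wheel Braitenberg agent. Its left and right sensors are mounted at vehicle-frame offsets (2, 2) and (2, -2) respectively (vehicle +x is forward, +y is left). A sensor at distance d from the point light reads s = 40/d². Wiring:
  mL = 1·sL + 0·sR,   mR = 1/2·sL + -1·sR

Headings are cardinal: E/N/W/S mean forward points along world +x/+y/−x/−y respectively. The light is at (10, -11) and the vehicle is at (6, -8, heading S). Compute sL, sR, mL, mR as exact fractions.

left sensor world pos  = (8, -10); dL² = 5
right sensor world pos = (4, -10); dR² = 37
sL = 40/5 = 8
sR = 40/37 = 40/37
mL = 1·sL + 0·sR = 8
mR = 1/2·sL + -1·sR = 108/37

8 40/37 8 108/37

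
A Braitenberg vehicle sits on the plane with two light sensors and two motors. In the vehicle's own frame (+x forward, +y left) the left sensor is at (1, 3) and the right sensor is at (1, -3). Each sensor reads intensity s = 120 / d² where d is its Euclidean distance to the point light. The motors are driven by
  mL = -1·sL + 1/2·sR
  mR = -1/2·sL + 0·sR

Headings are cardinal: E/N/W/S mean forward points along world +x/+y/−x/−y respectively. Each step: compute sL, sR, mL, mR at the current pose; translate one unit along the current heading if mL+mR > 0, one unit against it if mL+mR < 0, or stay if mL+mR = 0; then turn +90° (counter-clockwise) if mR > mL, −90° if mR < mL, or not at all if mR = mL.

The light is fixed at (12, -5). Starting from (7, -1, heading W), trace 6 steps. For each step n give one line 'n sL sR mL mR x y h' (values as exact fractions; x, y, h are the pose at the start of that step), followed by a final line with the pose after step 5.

0 120/37 24/17 -1596/629 -60/37 7 -1 W
1 12 60/29 -318/29 -6 8 -1 S
2 120/73 120/13 2820/949 -60/73 8 0 E
3 15/2 30/13 -165/26 -15/4 9 0 S
4 24/17 120/13 708/221 -12/17 9 1 E
5 60/13 12/5 -222/65 -30/13 10 1 S
final 10 2 E

n=0: pose=(7,-1,W); sL=120/37, sR=24/17; mL=-1596/629, mR=-60/37; mL+mR=-2616/629 → advance -1; mR−mL=576/629 → turn +1·90°
n=1: pose=(8,-1,S); sL=12, sR=60/29; mL=-318/29, mR=-6; mL+mR=-492/29 → advance -1; mR−mL=144/29 → turn +1·90°
n=2: pose=(8,0,E); sL=120/73, sR=120/13; mL=2820/949, mR=-60/73; mL+mR=2040/949 → advance +1; mR−mL=-3600/949 → turn -1·90°
n=3: pose=(9,0,S); sL=15/2, sR=30/13; mL=-165/26, mR=-15/4; mL+mR=-525/52 → advance -1; mR−mL=135/52 → turn +1·90°
n=4: pose=(9,1,E); sL=24/17, sR=120/13; mL=708/221, mR=-12/17; mL+mR=552/221 → advance +1; mR−mL=-864/221 → turn -1·90°
n=5: pose=(10,1,S); sL=60/13, sR=12/5; mL=-222/65, mR=-30/13; mL+mR=-372/65 → advance -1; mR−mL=72/65 → turn +1·90°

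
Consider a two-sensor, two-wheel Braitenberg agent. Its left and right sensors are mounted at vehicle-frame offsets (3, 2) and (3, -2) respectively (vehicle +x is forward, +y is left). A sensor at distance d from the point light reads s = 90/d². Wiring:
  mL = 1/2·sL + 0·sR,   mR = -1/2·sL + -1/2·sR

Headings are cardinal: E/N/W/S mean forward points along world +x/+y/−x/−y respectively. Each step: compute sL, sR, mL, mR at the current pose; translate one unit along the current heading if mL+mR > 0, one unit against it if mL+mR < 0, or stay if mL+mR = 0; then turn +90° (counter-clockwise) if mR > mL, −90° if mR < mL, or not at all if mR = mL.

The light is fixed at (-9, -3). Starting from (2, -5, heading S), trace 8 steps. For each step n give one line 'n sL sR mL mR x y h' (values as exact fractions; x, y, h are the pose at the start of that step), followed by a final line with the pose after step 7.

0 45/97 45/53 45/194 -3375/5141 2 -5 S
1 90/73 18/13 45/73 -1242/949 2 -4 W
2 45/52 9/20 45/104 -171/260 3 -4 N
3 2/5 90/241 1/5 -466/1205 3 -5 E
4 45/97 45/53 45/194 -3375/5141 2 -5 S
5 90/73 18/13 45/73 -1242/949 2 -4 W
6 45/52 9/20 45/104 -171/260 3 -4 N
7 2/5 90/241 1/5 -466/1205 3 -5 E
final 2 -5 S

n=0: pose=(2,-5,S); sL=45/97, sR=45/53; mL=45/194, mR=-3375/5141; mL+mR=-45/106 → advance -1; mR−mL=-9135/10282 → turn -1·90°
n=1: pose=(2,-4,W); sL=90/73, sR=18/13; mL=45/73, mR=-1242/949; mL+mR=-9/13 → advance -1; mR−mL=-1827/949 → turn -1·90°
n=2: pose=(3,-4,N); sL=45/52, sR=9/20; mL=45/104, mR=-171/260; mL+mR=-9/40 → advance -1; mR−mL=-567/520 → turn -1·90°
n=3: pose=(3,-5,E); sL=2/5, sR=90/241; mL=1/5, mR=-466/1205; mL+mR=-45/241 → advance -1; mR−mL=-707/1205 → turn -1·90°
n=4: pose=(2,-5,S); sL=45/97, sR=45/53; mL=45/194, mR=-3375/5141; mL+mR=-45/106 → advance -1; mR−mL=-9135/10282 → turn -1·90°
n=5: pose=(2,-4,W); sL=90/73, sR=18/13; mL=45/73, mR=-1242/949; mL+mR=-9/13 → advance -1; mR−mL=-1827/949 → turn -1·90°
n=6: pose=(3,-4,N); sL=45/52, sR=9/20; mL=45/104, mR=-171/260; mL+mR=-9/40 → advance -1; mR−mL=-567/520 → turn -1·90°
n=7: pose=(3,-5,E); sL=2/5, sR=90/241; mL=1/5, mR=-466/1205; mL+mR=-45/241 → advance -1; mR−mL=-707/1205 → turn -1·90°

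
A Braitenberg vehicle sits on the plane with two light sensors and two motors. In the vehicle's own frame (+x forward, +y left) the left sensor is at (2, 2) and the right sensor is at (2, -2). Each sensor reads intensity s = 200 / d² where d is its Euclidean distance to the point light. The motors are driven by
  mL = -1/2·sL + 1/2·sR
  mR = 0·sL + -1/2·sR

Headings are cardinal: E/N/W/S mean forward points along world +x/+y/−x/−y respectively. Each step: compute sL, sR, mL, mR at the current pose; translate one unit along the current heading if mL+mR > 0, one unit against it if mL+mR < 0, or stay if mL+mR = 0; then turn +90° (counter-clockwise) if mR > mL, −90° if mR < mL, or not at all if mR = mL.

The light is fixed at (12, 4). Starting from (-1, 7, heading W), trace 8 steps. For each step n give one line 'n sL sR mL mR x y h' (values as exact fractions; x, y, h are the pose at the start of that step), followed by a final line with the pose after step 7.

n=0: pose=(-1,7,W); sL=100/113, sR=4/5; mL=-24/565, mR=-2/5; mL+mR=-50/113 → advance -1; mR−mL=-202/565 → turn -1·90°
n=1: pose=(0,7,N); sL=200/221, sR=8/5; mL=384/1105, mR=-4/5; mL+mR=-100/221 → advance -1; mR−mL=-1268/1105 → turn -1·90°
n=2: pose=(0,6,E); sL=50/29, sR=2; mL=4/29, mR=-1; mL+mR=-25/29 → advance -1; mR−mL=-33/29 → turn -1·90°
n=3: pose=(-1,6,S); sL=200/121, sR=8/9; mL=-416/1089, mR=-4/9; mL+mR=-100/121 → advance -1; mR−mL=-68/1089 → turn -1·90°
n=4: pose=(-1,7,W); sL=100/113, sR=4/5; mL=-24/565, mR=-2/5; mL+mR=-50/113 → advance -1; mR−mL=-202/565 → turn -1·90°
n=5: pose=(0,7,N); sL=200/221, sR=8/5; mL=384/1105, mR=-4/5; mL+mR=-100/221 → advance -1; mR−mL=-1268/1105 → turn -1·90°
n=6: pose=(0,6,E); sL=50/29, sR=2; mL=4/29, mR=-1; mL+mR=-25/29 → advance -1; mR−mL=-33/29 → turn -1·90°
n=7: pose=(-1,6,S); sL=200/121, sR=8/9; mL=-416/1089, mR=-4/9; mL+mR=-100/121 → advance -1; mR−mL=-68/1089 → turn -1·90°

0 100/113 4/5 -24/565 -2/5 -1 7 W
1 200/221 8/5 384/1105 -4/5 0 7 N
2 50/29 2 4/29 -1 0 6 E
3 200/121 8/9 -416/1089 -4/9 -1 6 S
4 100/113 4/5 -24/565 -2/5 -1 7 W
5 200/221 8/5 384/1105 -4/5 0 7 N
6 50/29 2 4/29 -1 0 6 E
7 200/121 8/9 -416/1089 -4/9 -1 6 S
final -1 7 W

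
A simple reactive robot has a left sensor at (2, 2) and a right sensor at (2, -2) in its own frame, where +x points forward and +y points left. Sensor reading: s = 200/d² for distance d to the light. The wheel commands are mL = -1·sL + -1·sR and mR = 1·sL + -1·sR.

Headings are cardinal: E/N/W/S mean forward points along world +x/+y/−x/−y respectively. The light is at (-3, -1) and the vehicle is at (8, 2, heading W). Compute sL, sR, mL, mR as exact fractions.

left sensor world pos  = (6, 0); dL² = 82
right sensor world pos = (6, 4); dR² = 106
sL = 200/82 = 100/41
sR = 200/106 = 100/53
mL = -1·sL + -1·sR = -9400/2173
mR = 1·sL + -1·sR = 1200/2173

100/41 100/53 -9400/2173 1200/2173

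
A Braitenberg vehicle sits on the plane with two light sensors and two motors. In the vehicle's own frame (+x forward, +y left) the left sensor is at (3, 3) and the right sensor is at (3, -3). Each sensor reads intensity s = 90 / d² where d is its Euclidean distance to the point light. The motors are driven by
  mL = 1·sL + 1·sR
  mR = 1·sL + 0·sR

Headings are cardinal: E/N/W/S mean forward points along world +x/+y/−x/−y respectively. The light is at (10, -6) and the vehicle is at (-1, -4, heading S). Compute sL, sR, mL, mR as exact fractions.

18/13 90/197 4716/2561 18/13

left sensor world pos  = (2, -7); dL² = 65
right sensor world pos = (-4, -7); dR² = 197
sL = 90/65 = 18/13
sR = 90/197 = 90/197
mL = 1·sL + 1·sR = 4716/2561
mR = 1·sL + 0·sR = 18/13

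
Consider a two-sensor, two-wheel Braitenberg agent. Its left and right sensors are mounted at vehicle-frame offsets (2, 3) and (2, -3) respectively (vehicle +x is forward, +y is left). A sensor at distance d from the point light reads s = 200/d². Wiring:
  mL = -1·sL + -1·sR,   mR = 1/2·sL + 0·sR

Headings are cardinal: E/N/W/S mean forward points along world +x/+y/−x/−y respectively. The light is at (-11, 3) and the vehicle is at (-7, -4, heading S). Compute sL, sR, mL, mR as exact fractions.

left sensor world pos  = (-4, -6); dL² = 130
right sensor world pos = (-10, -6); dR² = 82
sL = 200/130 = 20/13
sR = 200/82 = 100/41
mL = -1·sL + -1·sR = -2120/533
mR = 1/2·sL + 0·sR = 10/13

20/13 100/41 -2120/533 10/13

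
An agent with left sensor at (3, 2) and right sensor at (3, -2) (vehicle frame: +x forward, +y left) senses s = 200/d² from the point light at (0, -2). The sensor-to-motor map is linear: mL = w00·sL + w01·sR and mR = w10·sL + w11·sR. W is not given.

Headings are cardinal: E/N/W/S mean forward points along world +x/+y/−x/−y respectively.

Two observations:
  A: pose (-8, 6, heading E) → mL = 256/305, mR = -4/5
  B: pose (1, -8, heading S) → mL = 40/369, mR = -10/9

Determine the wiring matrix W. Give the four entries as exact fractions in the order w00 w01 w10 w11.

-1/2 1/2 -1/2 0

obs A: pose=(-8,6,E) → sL=8/5, sR=200/61, mL=256/305, mR=-4/5
obs B: pose=(1,-8,S) → sL=20/9, sR=100/41, mL=40/369, mR=-10/9
sensor matrix S = [[8/5, 200/61], [20/9, 100/41]]; det S = -76160/22509
solve [mL_A; mL_B] = S·[w00; w01] and [mR_A; mR_B] = S·[w10; w11]:
  w00 = -1/2, w01 = 1/2, w10 = -1/2, w11 = 0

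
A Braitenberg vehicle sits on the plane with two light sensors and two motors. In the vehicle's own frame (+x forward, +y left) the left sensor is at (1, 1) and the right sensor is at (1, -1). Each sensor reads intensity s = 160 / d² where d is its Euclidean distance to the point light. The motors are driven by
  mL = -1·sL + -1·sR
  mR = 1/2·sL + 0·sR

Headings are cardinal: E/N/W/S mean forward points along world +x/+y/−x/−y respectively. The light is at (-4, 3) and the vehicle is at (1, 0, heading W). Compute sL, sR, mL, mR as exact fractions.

5 8 -13 5/2

left sensor world pos  = (0, -1); dL² = 32
right sensor world pos = (0, 1); dR² = 20
sL = 160/32 = 5
sR = 160/20 = 8
mL = -1·sL + -1·sR = -13
mR = 1/2·sL + 0·sR = 5/2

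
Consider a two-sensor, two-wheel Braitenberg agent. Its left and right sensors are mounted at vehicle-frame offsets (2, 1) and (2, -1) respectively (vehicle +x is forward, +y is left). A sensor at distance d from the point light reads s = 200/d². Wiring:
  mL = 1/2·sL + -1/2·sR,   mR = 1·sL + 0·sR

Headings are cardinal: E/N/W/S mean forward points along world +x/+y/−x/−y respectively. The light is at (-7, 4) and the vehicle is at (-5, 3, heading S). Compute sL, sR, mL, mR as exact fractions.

100/9 20 -40/9 100/9

left sensor world pos  = (-4, 1); dL² = 18
right sensor world pos = (-6, 1); dR² = 10
sL = 200/18 = 100/9
sR = 200/10 = 20
mL = 1/2·sL + -1/2·sR = -40/9
mR = 1·sL + 0·sR = 100/9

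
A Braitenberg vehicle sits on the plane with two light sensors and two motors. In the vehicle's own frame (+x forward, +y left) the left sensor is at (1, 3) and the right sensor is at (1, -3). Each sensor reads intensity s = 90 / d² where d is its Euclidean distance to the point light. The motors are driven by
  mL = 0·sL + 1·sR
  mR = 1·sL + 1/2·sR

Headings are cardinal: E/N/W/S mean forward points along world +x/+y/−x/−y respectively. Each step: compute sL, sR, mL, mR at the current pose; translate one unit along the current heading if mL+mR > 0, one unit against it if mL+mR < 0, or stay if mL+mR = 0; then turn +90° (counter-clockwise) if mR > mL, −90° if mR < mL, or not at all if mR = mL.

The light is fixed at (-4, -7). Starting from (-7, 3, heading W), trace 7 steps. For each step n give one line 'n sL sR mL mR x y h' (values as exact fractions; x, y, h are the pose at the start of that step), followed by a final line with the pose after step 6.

0 18/13 18/37 18/37 783/481 -7 3 W
1 45/41 9/13 9/13 1539/1066 -8 3 S
2 10/17 2 2 27/17 -8 2 E
3 45/32 9/10 9/10 297/160 -7 2 S
4 18/25 90/29 90/29 1647/725 -7 1 E
5 9/5 45/37 45/37 891/370 -6 1 S
6 90/101 90/17 90/17 6075/1717 -6 0 E
final -5 0 S

n=0: pose=(-7,3,W); sL=18/13, sR=18/37; mL=18/37, mR=783/481; mL+mR=1017/481 → advance +1; mR−mL=549/481 → turn +1·90°
n=1: pose=(-8,3,S); sL=45/41, sR=9/13; mL=9/13, mR=1539/1066; mL+mR=2277/1066 → advance +1; mR−mL=801/1066 → turn +1·90°
n=2: pose=(-8,2,E); sL=10/17, sR=2; mL=2, mR=27/17; mL+mR=61/17 → advance +1; mR−mL=-7/17 → turn -1·90°
n=3: pose=(-7,2,S); sL=45/32, sR=9/10; mL=9/10, mR=297/160; mL+mR=441/160 → advance +1; mR−mL=153/160 → turn +1·90°
n=4: pose=(-7,1,E); sL=18/25, sR=90/29; mL=90/29, mR=1647/725; mL+mR=3897/725 → advance +1; mR−mL=-603/725 → turn -1·90°
n=5: pose=(-6,1,S); sL=9/5, sR=45/37; mL=45/37, mR=891/370; mL+mR=1341/370 → advance +1; mR−mL=441/370 → turn +1·90°
n=6: pose=(-6,0,E); sL=90/101, sR=90/17; mL=90/17, mR=6075/1717; mL+mR=15165/1717 → advance +1; mR−mL=-3015/1717 → turn -1·90°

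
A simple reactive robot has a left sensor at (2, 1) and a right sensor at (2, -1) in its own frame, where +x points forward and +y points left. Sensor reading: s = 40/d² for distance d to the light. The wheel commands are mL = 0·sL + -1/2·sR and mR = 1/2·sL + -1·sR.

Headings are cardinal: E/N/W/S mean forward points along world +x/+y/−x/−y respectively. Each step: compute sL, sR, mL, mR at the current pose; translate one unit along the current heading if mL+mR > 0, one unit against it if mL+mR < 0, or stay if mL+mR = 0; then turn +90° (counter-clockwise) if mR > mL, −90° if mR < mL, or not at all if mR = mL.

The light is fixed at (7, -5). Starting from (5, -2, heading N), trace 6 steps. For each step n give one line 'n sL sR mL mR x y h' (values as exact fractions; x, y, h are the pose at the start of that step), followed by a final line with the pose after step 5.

n=0: pose=(5,-2,N); sL=20/17, sR=20/13; mL=-10/13, mR=-210/221; mL+mR=-380/221 → advance -1; mR−mL=-40/221 → turn -1·90°
n=1: pose=(5,-3,E); sL=40/9, sR=40; mL=-20, mR=-340/9; mL+mR=-520/9 → advance -1; mR−mL=-160/9 → turn -1·90°
n=2: pose=(4,-3,S); sL=10, sR=5/2; mL=-5/4, mR=5/2; mL+mR=5/4 → advance +1; mR−mL=15/4 → turn +1·90°
n=3: pose=(4,-4,E); sL=8, sR=40; mL=-20, mR=-36; mL+mR=-56 → advance -1; mR−mL=-16 → turn -1·90°
n=4: pose=(3,-4,S); sL=4, sR=20/13; mL=-10/13, mR=6/13; mL+mR=-4/13 → advance -1; mR−mL=16/13 → turn +1·90°
n=5: pose=(3,-3,E); sL=40/13, sR=8; mL=-4, mR=-84/13; mL+mR=-136/13 → advance -1; mR−mL=-32/13 → turn -1·90°

0 20/17 20/13 -10/13 -210/221 5 -2 N
1 40/9 40 -20 -340/9 5 -3 E
2 10 5/2 -5/4 5/2 4 -3 S
3 8 40 -20 -36 4 -4 E
4 4 20/13 -10/13 6/13 3 -4 S
5 40/13 8 -4 -84/13 3 -3 E
final 2 -3 S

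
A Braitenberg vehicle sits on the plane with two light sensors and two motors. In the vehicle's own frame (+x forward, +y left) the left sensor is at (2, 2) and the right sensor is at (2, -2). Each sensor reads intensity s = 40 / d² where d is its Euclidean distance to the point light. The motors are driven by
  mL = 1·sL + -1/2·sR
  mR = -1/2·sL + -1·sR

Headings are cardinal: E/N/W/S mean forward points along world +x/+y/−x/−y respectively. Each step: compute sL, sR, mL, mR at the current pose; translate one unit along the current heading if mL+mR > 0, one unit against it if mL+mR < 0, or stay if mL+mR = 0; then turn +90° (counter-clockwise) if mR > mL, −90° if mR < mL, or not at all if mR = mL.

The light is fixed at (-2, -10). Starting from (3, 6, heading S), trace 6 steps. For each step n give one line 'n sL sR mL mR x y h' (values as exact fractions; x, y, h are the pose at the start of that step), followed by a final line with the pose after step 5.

n=0: pose=(3,6,S); sL=8/49, sR=8/41; mL=132/2009, mR=-556/2009; mL+mR=-424/2009 → advance -1; mR−mL=-688/2009 → turn -1·90°
n=1: pose=(3,7,W); sL=20/117, sR=4/37; mL=506/4329, mR=-838/4329; mL+mR=-332/4329 → advance -1; mR−mL=-448/1443 → turn -1·90°
n=2: pose=(4,7,N); sL=40/377, sR=8/85; mL=1892/32045, mR=-4716/32045; mL+mR=-2824/32045 → advance -1; mR−mL=-6608/32045 → turn -1·90°
n=3: pose=(4,6,E); sL=10/97, sR=2/13; mL=33/1261, mR=-259/1261; mL+mR=-226/1261 → advance -1; mR−mL=-292/1261 → turn -1·90°
n=4: pose=(3,6,S); sL=8/49, sR=8/41; mL=132/2009, mR=-556/2009; mL+mR=-424/2009 → advance -1; mR−mL=-688/2009 → turn -1·90°
n=5: pose=(3,7,W); sL=20/117, sR=4/37; mL=506/4329, mR=-838/4329; mL+mR=-332/4329 → advance -1; mR−mL=-448/1443 → turn -1·90°

0 8/49 8/41 132/2009 -556/2009 3 6 S
1 20/117 4/37 506/4329 -838/4329 3 7 W
2 40/377 8/85 1892/32045 -4716/32045 4 7 N
3 10/97 2/13 33/1261 -259/1261 4 6 E
4 8/49 8/41 132/2009 -556/2009 3 6 S
5 20/117 4/37 506/4329 -838/4329 3 7 W
final 4 7 N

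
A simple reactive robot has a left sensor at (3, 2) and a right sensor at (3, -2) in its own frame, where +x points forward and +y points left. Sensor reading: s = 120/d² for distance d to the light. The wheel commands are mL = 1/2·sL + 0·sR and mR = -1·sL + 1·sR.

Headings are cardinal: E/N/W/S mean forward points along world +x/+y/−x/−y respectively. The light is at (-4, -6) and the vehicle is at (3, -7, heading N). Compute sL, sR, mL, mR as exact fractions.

120/29 24/17 60/29 -1344/493

left sensor world pos  = (1, -4); dL² = 29
right sensor world pos = (5, -4); dR² = 85
sL = 120/29 = 120/29
sR = 120/85 = 24/17
mL = 1/2·sL + 0·sR = 60/29
mR = -1·sL + 1·sR = -1344/493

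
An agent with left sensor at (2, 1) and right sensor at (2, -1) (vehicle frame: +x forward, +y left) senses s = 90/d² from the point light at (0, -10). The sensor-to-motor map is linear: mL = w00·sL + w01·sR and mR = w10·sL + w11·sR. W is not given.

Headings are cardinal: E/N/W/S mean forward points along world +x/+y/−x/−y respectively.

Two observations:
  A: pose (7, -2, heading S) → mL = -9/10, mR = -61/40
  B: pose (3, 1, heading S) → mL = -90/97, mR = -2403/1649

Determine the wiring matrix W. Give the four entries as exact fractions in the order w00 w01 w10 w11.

-1 0 -1 -1/2

obs A: pose=(7,-2,S) → sL=9/10, sR=5/4, mL=-9/10, mR=-61/40
obs B: pose=(3,1,S) → sL=90/97, sR=18/17, mL=-90/97, mR=-2403/1649
sensor matrix S = [[9/10, 5/4], [90/97, 18/17]]; det S = -3411/16490
solve [mL_A; mL_B] = S·[w00; w01] and [mR_A; mR_B] = S·[w10; w11]:
  w00 = -1, w01 = 0, w10 = -1, w11 = -1/2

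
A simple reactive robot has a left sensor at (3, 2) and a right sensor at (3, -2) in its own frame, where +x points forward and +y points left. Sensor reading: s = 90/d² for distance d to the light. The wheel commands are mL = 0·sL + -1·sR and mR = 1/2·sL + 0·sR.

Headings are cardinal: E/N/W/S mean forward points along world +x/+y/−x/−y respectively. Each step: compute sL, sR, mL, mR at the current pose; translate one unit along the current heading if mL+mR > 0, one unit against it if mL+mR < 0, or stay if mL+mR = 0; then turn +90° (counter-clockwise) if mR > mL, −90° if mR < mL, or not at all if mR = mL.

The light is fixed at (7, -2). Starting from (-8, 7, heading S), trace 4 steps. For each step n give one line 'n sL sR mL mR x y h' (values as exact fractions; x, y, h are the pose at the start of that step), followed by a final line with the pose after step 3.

0 18/41 18/65 -18/65 9/41 -8 7 S
1 5/16 45/104 -45/104 5/32 -8 8 E
2 90/493 18/73 -18/73 45/493 -9 8 N
3 9/41 45/241 -45/241 9/82 -9 7 W
final -8 7 S

n=0: pose=(-8,7,S); sL=18/41, sR=18/65; mL=-18/65, mR=9/41; mL+mR=-153/2665 → advance -1; mR−mL=1323/2665 → turn +1·90°
n=1: pose=(-8,8,E); sL=5/16, sR=45/104; mL=-45/104, mR=5/32; mL+mR=-115/416 → advance -1; mR−mL=245/416 → turn +1·90°
n=2: pose=(-9,8,N); sL=90/493, sR=18/73; mL=-18/73, mR=45/493; mL+mR=-5589/35989 → advance -1; mR−mL=12159/35989 → turn +1·90°
n=3: pose=(-9,7,W); sL=9/41, sR=45/241; mL=-45/241, mR=9/82; mL+mR=-1521/19762 → advance -1; mR−mL=5859/19762 → turn +1·90°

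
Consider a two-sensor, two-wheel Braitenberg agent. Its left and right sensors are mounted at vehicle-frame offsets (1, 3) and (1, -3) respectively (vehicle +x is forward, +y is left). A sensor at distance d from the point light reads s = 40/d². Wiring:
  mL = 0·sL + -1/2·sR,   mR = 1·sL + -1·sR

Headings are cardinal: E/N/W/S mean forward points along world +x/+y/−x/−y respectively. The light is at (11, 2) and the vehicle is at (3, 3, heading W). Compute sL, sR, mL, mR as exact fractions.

8/17 40/97 -20/97 96/1649

left sensor world pos  = (2, 0); dL² = 85
right sensor world pos = (2, 6); dR² = 97
sL = 40/85 = 8/17
sR = 40/97 = 40/97
mL = 0·sL + -1/2·sR = -20/97
mR = 1·sL + -1·sR = 96/1649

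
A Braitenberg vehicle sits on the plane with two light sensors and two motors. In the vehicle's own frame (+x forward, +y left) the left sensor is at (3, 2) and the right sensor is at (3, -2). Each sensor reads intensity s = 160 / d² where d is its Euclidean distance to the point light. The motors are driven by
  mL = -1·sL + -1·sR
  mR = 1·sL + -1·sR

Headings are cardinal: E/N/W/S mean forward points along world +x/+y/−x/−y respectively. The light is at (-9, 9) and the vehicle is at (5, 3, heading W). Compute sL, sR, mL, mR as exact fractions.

32/37 160/137 -10304/5069 -1536/5069

left sensor world pos  = (2, 1); dL² = 185
right sensor world pos = (2, 5); dR² = 137
sL = 160/185 = 32/37
sR = 160/137 = 160/137
mL = -1·sL + -1·sR = -10304/5069
mR = 1·sL + -1·sR = -1536/5069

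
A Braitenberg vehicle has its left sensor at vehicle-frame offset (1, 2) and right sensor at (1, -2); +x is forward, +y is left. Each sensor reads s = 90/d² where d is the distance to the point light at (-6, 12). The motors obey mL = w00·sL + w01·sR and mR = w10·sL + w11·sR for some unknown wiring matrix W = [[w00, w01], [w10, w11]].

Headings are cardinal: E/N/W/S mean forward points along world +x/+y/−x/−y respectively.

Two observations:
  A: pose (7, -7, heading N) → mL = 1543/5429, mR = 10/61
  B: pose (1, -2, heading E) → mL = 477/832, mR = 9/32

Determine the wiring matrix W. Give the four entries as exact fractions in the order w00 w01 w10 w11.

obs A: pose=(7,-7,N) → sL=18/89, sR=10/61, mL=1543/5429, mR=10/61
obs B: pose=(1,-2,E) → sL=45/104, sR=9/32, mL=477/832, mR=9/32
sensor matrix S = [[18/89, 10/61], [45/104, 9/32]]; det S = -15867/1129232
solve [mL_A; mL_B] = S·[w00; w01] and [mR_A; mR_B] = S·[w10; w11]:
  w00 = 1, w01 = 1/2, w10 = 0, w11 = 1

1 1/2 0 1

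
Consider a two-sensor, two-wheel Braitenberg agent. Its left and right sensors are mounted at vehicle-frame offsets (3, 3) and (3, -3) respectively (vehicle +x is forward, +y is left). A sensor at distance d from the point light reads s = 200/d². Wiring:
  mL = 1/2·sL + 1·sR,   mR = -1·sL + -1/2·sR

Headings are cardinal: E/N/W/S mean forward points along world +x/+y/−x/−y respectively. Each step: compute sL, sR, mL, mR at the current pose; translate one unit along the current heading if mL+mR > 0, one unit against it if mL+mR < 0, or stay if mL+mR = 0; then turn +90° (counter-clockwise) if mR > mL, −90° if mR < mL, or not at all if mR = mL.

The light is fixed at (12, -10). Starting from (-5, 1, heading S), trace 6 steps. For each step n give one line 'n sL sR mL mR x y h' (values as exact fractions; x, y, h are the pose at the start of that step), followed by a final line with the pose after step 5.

n=0: pose=(-5,1,S); sL=10/13, sR=25/58; mL=615/754, mR=-1485/1508; mL+mR=-255/1508 → advance -1; mR−mL=-2715/1508 → turn -1·90°
n=1: pose=(-5,2,W); sL=200/481, sR=8/25; mL=6348/12025, mR=-6924/12025; mL+mR=-576/12025 → advance -1; mR−mL=-13272/12025 → turn -1·90°
n=2: pose=(-4,2,N); sL=100/293, sR=100/197; mL=39150/57721, mR=-34350/57721; mL+mR=4800/57721 → advance +1; mR−mL=-73500/57721 → turn -1·90°
n=3: pose=(-4,3,E); sL=8/17, sR=200/269; mL=4476/4573, mR=-3852/4573; mL+mR=624/4573 → advance +1; mR−mL=-8328/4573 → turn -1·90°
n=4: pose=(-3,3,S); sL=50/61, sR=25/53; mL=2850/3233, mR=-6825/6466; mL+mR=-1125/6466 → advance -1; mR−mL=-12525/6466 → turn -1·90°
n=5: pose=(-3,4,W); sL=40/89, sR=200/613; mL=30060/54557, mR=-33420/54557; mL+mR=-3360/54557 → advance -1; mR−mL=-63480/54557 → turn -1·90°

0 10/13 25/58 615/754 -1485/1508 -5 1 S
1 200/481 8/25 6348/12025 -6924/12025 -5 2 W
2 100/293 100/197 39150/57721 -34350/57721 -4 2 N
3 8/17 200/269 4476/4573 -3852/4573 -4 3 E
4 50/61 25/53 2850/3233 -6825/6466 -3 3 S
5 40/89 200/613 30060/54557 -33420/54557 -3 4 W
final -2 4 N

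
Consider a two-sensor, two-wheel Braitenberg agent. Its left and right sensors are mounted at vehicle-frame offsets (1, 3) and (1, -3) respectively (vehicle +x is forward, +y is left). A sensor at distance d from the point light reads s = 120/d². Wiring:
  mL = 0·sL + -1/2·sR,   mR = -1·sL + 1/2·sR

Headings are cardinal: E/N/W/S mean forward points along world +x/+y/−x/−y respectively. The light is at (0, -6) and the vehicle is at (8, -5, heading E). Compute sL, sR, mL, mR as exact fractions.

left sensor world pos  = (9, -2); dL² = 97
right sensor world pos = (9, -8); dR² = 85
sL = 120/97 = 120/97
sR = 120/85 = 24/17
mL = 0·sL + -1/2·sR = -12/17
mR = -1·sL + 1/2·sR = -876/1649

120/97 24/17 -12/17 -876/1649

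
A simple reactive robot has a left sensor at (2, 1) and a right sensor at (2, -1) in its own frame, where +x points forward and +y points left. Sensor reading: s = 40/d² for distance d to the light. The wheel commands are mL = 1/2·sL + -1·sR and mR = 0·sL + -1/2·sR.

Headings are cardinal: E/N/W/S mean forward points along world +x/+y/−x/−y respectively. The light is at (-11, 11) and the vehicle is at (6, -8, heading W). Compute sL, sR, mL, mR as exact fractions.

left sensor world pos  = (4, -9); dL² = 625
right sensor world pos = (4, -7); dR² = 549
sL = 40/625 = 8/125
sR = 40/549 = 40/549
mL = 1/2·sL + -1·sR = -2804/68625
mR = 0·sL + -1/2·sR = -20/549

8/125 40/549 -2804/68625 -20/549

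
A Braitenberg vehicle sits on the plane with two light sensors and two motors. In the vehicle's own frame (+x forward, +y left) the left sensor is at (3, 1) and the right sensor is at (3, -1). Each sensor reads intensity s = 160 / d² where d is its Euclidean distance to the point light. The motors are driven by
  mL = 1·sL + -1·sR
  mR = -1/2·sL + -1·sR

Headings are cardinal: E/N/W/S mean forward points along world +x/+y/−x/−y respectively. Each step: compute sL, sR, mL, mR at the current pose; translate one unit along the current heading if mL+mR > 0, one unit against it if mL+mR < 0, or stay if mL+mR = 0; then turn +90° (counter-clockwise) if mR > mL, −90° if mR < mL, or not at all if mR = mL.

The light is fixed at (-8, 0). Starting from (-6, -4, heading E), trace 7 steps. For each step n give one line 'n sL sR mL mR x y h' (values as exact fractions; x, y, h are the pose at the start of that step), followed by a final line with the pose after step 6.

0 80/17 16/5 128/85 -472/85 -6 -4 E
1 160/53 160/49 -640/2597 -12400/2597 -7 -4 S
2 8 20 -12 -24 -7 -3 W
3 160 160/9 1280/9 -880/9 -6 -3 N
4 80/13 80/17 320/221 -1720/221 -6 -2 E
5 160/29 32/5 -128/145 -1328/145 -7 -2 S
6 20 40 -20 -50 -7 -1 W
final -6 -1 N

n=0: pose=(-6,-4,E); sL=80/17, sR=16/5; mL=128/85, mR=-472/85; mL+mR=-344/85 → advance -1; mR−mL=-120/17 → turn -1·90°
n=1: pose=(-7,-4,S); sL=160/53, sR=160/49; mL=-640/2597, mR=-12400/2597; mL+mR=-13040/2597 → advance -1; mR−mL=-240/53 → turn -1·90°
n=2: pose=(-7,-3,W); sL=8, sR=20; mL=-12, mR=-24; mL+mR=-36 → advance -1; mR−mL=-12 → turn -1·90°
n=3: pose=(-6,-3,N); sL=160, sR=160/9; mL=1280/9, mR=-880/9; mL+mR=400/9 → advance +1; mR−mL=-240 → turn -1·90°
n=4: pose=(-6,-2,E); sL=80/13, sR=80/17; mL=320/221, mR=-1720/221; mL+mR=-1400/221 → advance -1; mR−mL=-120/13 → turn -1·90°
n=5: pose=(-7,-2,S); sL=160/29, sR=32/5; mL=-128/145, mR=-1328/145; mL+mR=-1456/145 → advance -1; mR−mL=-240/29 → turn -1·90°
n=6: pose=(-7,-1,W); sL=20, sR=40; mL=-20, mR=-50; mL+mR=-70 → advance -1; mR−mL=-30 → turn -1·90°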